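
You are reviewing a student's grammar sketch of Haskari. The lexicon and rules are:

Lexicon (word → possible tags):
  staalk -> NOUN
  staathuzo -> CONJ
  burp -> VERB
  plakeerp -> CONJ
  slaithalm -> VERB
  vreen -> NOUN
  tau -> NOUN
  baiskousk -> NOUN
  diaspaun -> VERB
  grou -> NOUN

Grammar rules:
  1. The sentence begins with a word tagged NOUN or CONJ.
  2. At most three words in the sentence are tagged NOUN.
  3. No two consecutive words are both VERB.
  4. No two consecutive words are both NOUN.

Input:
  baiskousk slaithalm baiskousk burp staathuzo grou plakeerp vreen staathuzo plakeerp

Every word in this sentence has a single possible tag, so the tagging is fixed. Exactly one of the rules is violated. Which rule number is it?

Fixed tagging: NOUN VERB NOUN VERB CONJ NOUN CONJ NOUN CONJ CONJ.
Rule check: R1 ✓, R2 ✗, R3 ✓, R4 ✓.
Only rule 2 fails.

2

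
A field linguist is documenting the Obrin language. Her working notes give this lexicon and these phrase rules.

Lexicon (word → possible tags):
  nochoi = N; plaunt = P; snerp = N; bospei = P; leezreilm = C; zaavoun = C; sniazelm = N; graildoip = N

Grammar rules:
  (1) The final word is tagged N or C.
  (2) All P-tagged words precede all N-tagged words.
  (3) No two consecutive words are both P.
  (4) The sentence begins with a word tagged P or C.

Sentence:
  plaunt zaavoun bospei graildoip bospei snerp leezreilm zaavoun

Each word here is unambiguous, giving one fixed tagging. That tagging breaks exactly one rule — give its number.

Fixed tagging: P C P N P N C C.
Checking each rule: R1 ✓, R2 ✗, R3 ✓, R4 ✓.
Only rule 2 fails.

2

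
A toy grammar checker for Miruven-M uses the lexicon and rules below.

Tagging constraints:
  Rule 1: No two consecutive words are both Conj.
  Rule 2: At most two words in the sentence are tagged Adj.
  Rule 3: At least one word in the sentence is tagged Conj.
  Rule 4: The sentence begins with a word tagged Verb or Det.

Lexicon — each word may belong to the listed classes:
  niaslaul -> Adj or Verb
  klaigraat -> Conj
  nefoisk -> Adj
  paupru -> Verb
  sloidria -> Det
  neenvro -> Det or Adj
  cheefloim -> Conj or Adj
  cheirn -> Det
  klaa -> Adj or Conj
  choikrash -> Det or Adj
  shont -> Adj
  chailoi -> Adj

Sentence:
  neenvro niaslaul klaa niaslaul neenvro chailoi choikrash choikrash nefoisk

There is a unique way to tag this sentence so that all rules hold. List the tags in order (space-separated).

Det Verb Conj Verb Det Adj Det Det Adj

Candidates per position — 1:neenvro {Det,Adj}; 2:niaslaul {Adj,Verb}; 3:klaa {Adj,Conj}; 4:niaslaul {Adj,Verb}; 5:neenvro {Det,Adj}; 6:chailoi {Adj}; 7:choikrash {Det,Adj}; 8:choikrash {Det,Adj}; 9:nefoisk {Adj}.
At position 1, choosing Adj makes rule 2 impossible to satisfy; hence Det.
At position 2, choosing Adj makes rule 2 impossible to satisfy; hence Verb.
At position 3, choosing Adj makes rule 2 impossible to satisfy; hence Conj.
At position 4, choosing Adj makes rule 2 impossible to satisfy; hence Verb.
At position 5, choosing Adj makes rule 2 impossible to satisfy; hence Det.
At position 7, choosing Adj makes rule 2 impossible to satisfy; hence Det.
At position 8, choosing Adj makes rule 2 impossible to satisfy; hence Det.
So the tagging must be: Det Verb Conj Verb Det Adj Det Det Adj.
Verifying each rule — rule 1 ok; rule 2 ok; rule 3 ok; rule 4 ok.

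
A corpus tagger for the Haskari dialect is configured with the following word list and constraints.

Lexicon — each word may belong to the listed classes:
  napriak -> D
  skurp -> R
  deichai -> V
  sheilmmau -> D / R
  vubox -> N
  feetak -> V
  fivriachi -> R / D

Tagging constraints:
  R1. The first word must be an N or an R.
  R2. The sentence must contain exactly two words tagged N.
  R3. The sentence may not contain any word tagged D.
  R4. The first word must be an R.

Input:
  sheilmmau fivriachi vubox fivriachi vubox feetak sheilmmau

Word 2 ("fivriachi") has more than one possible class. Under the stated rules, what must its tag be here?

R

Candidates per position — 1:sheilmmau {D,R}; 2:fivriachi {R,D}; 3:vubox {N}; 4:fivriachi {R,D}; 5:vubox {N}; 6:feetak {V}; 7:sheilmmau {D,R}.
At position 1, choosing D makes rule 1 impossible to satisfy; hence R.
At position 2, choosing D makes rule 3 impossible to satisfy; hence R.
At position 4, choosing D makes rule 3 impossible to satisfy; hence R.
At position 7, choosing D makes rule 3 impossible to satisfy; hence R.
That leaves exactly one tagging: R R N R N V R.
Rule-by-rule: rule 1 satisfied; rule 2 satisfied; rule 3 satisfied; rule 4 satisfied.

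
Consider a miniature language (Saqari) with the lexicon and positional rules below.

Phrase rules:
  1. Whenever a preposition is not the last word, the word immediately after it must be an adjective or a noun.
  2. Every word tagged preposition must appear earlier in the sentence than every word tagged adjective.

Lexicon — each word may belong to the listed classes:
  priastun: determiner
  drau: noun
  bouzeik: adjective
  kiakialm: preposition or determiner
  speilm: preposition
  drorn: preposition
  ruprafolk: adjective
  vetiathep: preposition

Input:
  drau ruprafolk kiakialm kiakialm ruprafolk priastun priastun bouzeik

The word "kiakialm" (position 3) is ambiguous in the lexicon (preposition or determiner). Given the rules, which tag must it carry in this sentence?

Candidates per position — 1:drau {noun}; 2:ruprafolk {adjective}; 3:kiakialm {preposition,determiner}; 4:kiakialm {preposition,determiner}; 5:ruprafolk {adjective}; 6:priastun {determiner}; 7:priastun {determiner}; 8:bouzeik {adjective}.
Word 3 cannot be preposition — rule 1 would then fail for every completion. It is determiner.
Word 4 cannot be preposition — rule 2 would then fail for every completion. It is determiner.
So the tagging must be: noun adjective determiner determiner adjective determiner determiner adjective.
Rule-by-rule: rule 1 ✓; rule 2 ✓.

determiner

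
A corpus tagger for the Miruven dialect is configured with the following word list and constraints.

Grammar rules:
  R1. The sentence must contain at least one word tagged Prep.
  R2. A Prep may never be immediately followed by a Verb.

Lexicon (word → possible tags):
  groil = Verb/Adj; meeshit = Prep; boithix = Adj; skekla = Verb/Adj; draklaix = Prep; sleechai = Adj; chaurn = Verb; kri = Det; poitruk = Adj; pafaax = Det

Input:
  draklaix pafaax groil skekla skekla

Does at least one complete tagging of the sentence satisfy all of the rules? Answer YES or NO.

Candidates per position — 1:draklaix {Prep}; 2:pafaax {Det}; 3:groil {Verb,Adj}; 4:skekla {Verb,Adj}; 5:skekla {Verb,Adj}.
One satisfying assignment: Prep Det Verb Verb Adj.
Rule-by-rule: rule 1 ok; rule 2 ok.

YES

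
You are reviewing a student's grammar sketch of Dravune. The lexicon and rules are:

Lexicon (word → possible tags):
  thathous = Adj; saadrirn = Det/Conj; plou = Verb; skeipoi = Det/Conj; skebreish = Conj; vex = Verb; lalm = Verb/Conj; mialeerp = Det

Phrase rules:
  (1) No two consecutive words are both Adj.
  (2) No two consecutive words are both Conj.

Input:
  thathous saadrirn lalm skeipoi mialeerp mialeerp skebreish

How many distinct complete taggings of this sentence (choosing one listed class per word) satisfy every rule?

Candidates per position — 1:thathous {Adj}; 2:saadrirn {Det,Conj}; 3:lalm {Verb,Conj}; 4:skeipoi {Det,Conj}; 5:mialeerp {Det}; 6:mialeerp {Det}; 7:skebreish {Conj}.
There are 8 candidate sequences in total.
The sequences that satisfy every rule: Adj Det Verb Det Det Det Conj; Adj Det Verb Conj Det Det Conj; Adj Det Conj Det Det Det Conj; Adj Conj Verb Det Det Det Conj; Adj Conj Verb Conj Det Det Conj.
Count = 5.

5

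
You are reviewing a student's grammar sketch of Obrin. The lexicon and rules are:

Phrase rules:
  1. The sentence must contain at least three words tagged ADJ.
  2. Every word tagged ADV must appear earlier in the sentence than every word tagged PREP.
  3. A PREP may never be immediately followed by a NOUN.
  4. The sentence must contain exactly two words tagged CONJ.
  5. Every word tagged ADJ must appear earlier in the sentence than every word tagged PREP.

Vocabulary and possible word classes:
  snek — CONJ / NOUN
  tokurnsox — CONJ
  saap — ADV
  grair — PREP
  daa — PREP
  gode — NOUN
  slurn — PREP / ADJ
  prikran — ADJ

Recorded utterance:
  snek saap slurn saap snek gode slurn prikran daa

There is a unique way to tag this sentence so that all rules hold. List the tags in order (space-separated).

Candidates per position — 1:snek {CONJ,NOUN}; 2:saap {ADV}; 3:slurn {PREP,ADJ}; 4:saap {ADV}; 5:snek {CONJ,NOUN}; 6:gode {NOUN}; 7:slurn {PREP,ADJ}; 8:prikran {ADJ}; 9:daa {PREP}.
Position 1: tagging it NOUN would leave rule 4 unsatisfiable, so it must be CONJ.
Position 3: tagging it PREP would leave rule 1 unsatisfiable, so it must be ADJ.
Position 5: tagging it NOUN would leave rule 4 unsatisfiable, so it must be CONJ.
Position 7: tagging it PREP would leave rule 1 unsatisfiable, so it must be ADJ.
That leaves exactly one tagging: CONJ ADV ADJ ADV CONJ NOUN ADJ ADJ PREP.
Checking: rule 1 ok; rule 2 ok; rule 3 ok; rule 4 ok; rule 5 ok.

CONJ ADV ADJ ADV CONJ NOUN ADJ ADJ PREP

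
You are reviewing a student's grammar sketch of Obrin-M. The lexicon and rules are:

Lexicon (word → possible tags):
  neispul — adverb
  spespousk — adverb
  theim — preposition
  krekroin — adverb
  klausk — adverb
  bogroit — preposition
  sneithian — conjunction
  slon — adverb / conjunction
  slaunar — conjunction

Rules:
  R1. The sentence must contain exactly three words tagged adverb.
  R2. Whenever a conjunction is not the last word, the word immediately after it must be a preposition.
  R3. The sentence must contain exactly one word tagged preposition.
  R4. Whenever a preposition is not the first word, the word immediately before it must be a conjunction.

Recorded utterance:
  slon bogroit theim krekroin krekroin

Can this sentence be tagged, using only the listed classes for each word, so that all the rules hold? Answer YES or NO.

NO

Candidates per position — 1:slon {adverb,conjunction}; 2:bogroit {preposition}; 3:theim {preposition}; 4:krekroin {adverb}; 5:krekroin {adverb}.
Rule 3 cannot be satisfied by any choice of tags from the lexicon.
So there is no consistent tagging.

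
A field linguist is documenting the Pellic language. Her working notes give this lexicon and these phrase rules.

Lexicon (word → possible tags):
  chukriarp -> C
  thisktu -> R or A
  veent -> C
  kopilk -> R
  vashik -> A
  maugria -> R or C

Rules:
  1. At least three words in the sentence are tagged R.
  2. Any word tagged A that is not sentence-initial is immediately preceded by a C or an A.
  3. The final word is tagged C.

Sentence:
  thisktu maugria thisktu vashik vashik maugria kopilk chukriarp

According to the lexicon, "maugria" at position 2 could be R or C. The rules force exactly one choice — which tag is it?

C

Candidates per position — 1:thisktu {R,A}; 2:maugria {R,C}; 3:thisktu {R,A}; 4:vashik {A}; 5:vashik {A}; 6:maugria {R,C}; 7:kopilk {R}; 8:chukriarp {C}.
Position 2: tagging it R would leave rule 2 unsatisfiable, so it must be C.
Position 3: tagging it R would leave rule 2 unsatisfiable, so it must be A.
Position 6: tagging it C would leave rule 1 unsatisfiable, so it must be R.
Position 1: tagging it A would leave rule 1 unsatisfiable, so it must be R.
So the tagging must be: R C A A A R R C.
Verifying each rule — rule 1 ok; rule 2 ok; rule 3 ok.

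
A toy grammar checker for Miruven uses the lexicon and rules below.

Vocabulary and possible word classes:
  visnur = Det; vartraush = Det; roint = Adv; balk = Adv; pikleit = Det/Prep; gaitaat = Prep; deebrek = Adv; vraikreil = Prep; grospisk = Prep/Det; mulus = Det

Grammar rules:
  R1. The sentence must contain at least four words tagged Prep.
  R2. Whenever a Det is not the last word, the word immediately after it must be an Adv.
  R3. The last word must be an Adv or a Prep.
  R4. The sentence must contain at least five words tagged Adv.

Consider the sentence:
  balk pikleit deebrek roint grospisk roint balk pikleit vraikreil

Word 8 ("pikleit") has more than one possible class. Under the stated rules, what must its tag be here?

Candidates per position — 1:balk {Adv}; 2:pikleit {Det,Prep}; 3:deebrek {Adv}; 4:roint {Adv}; 5:grospisk {Prep,Det}; 6:roint {Adv}; 7:balk {Adv}; 8:pikleit {Det,Prep}; 9:vraikreil {Prep}.
Position 2: Det is ruled out by rule 1; that leaves Prep.
Position 5: Det is ruled out by rule 1; that leaves Prep.
Position 8: Det is ruled out by rule 1; that leaves Prep.
The unique satisfying tagging is: Adv Prep Adv Adv Prep Adv Adv Prep Prep.
Rule-by-rule: rule 1 ok; rule 2 ok; rule 3 ok; rule 4 ok.

Prep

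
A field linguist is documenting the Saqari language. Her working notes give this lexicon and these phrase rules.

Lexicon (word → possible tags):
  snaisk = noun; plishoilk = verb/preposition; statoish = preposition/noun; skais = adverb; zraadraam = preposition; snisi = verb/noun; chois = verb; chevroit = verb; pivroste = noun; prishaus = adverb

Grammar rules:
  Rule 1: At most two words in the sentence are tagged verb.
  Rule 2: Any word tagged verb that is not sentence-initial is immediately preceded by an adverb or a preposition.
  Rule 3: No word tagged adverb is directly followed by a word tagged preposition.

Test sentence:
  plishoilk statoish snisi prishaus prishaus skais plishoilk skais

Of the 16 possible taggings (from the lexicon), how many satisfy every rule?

Candidates per position — 1:plishoilk {verb,preposition}; 2:statoish {preposition,noun}; 3:snisi {verb,noun}; 4:prishaus {adverb}; 5:prishaus {adverb}; 6:skais {adverb}; 7:plishoilk {verb,preposition}; 8:skais {adverb}.
There are 16 candidate sequences in total.
The sequences that satisfy every rule: verb preposition noun adverb adverb adverb verb adverb; verb noun noun adverb adverb adverb verb adverb; preposition preposition verb adverb adverb adverb verb adverb; preposition preposition noun adverb adverb adverb verb adverb; preposition noun noun adverb adverb adverb verb adverb.
Count = 5.

5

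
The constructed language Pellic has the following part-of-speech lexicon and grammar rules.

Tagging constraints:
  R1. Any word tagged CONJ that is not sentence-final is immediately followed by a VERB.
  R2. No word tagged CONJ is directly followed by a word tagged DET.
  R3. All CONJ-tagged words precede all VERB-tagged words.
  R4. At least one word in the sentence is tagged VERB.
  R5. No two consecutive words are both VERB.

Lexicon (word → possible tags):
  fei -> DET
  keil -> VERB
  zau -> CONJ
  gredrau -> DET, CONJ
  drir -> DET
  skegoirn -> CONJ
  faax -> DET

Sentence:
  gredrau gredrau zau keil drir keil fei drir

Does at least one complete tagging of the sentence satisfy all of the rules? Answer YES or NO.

Candidates per position — 1:gredrau {DET,CONJ}; 2:gredrau {DET,CONJ}; 3:zau {CONJ}; 4:keil {VERB}; 5:drir {DET}; 6:keil {VERB}; 7:fei {DET}; 8:drir {DET}.
One satisfying assignment: DET DET CONJ VERB DET VERB DET DET.
Check: rule 1 ok; rule 2 ok; rule 3 ok; rule 4 ok; rule 5 ok.

YES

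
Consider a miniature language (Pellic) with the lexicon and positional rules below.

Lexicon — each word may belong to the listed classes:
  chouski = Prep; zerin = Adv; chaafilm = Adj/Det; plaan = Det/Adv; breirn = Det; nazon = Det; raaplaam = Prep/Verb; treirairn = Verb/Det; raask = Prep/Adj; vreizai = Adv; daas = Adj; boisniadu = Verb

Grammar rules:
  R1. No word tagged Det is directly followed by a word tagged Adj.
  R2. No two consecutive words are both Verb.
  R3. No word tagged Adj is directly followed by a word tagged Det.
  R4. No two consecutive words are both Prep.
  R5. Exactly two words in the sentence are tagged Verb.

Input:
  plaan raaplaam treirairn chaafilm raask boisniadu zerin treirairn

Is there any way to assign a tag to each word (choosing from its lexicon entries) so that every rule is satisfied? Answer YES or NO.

YES

Candidates per position — 1:plaan {Det,Adv}; 2:raaplaam {Prep,Verb}; 3:treirairn {Verb,Det}; 4:chaafilm {Adj,Det}; 5:raask {Prep,Adj}; 6:boisniadu {Verb}; 7:zerin {Adv}; 8:treirairn {Verb,Det}.
One satisfying assignment: Adv Prep Det Det Prep Verb Adv Verb.
Check: rule 1 ok; rule 2 ok; rule 3 ok; rule 4 ok; rule 5 ok.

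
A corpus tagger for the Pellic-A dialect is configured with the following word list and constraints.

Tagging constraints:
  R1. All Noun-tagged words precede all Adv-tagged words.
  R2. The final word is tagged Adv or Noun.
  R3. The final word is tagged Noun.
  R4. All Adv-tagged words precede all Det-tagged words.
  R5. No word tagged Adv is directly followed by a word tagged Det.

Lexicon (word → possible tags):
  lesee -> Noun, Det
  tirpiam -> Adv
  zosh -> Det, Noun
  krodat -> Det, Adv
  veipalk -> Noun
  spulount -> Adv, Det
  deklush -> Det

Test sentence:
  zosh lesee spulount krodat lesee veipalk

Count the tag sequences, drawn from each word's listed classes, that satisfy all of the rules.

8

Candidates per position — 1:zosh {Det,Noun}; 2:lesee {Noun,Det}; 3:spulount {Adv,Det}; 4:krodat {Det,Adv}; 5:lesee {Noun,Det}; 6:veipalk {Noun}.
There are 32 candidate sequences in total.
Checking each against the rules leaves 8 sequences.
Count = 8.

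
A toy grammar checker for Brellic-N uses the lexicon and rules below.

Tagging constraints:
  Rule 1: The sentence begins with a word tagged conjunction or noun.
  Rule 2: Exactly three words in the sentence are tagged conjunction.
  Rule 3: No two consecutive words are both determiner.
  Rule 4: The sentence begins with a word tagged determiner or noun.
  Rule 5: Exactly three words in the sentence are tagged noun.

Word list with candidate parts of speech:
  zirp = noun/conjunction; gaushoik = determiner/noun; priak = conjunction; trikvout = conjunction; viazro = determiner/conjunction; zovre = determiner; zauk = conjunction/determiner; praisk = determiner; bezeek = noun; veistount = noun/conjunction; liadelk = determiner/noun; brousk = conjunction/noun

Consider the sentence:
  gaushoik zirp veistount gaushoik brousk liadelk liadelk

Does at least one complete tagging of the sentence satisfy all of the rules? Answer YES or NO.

YES

Candidates per position — 1:gaushoik {determiner,noun}; 2:zirp {noun,conjunction}; 3:veistount {noun,conjunction}; 4:gaushoik {determiner,noun}; 5:brousk {conjunction,noun}; 6:liadelk {determiner,noun}; 7:liadelk {determiner,noun}.
One satisfying assignment: noun conjunction conjunction noun conjunction noun determiner.
Rule-by-rule: rule 1 ok; rule 2 ok; rule 3 ok; rule 4 ok; rule 5 ok.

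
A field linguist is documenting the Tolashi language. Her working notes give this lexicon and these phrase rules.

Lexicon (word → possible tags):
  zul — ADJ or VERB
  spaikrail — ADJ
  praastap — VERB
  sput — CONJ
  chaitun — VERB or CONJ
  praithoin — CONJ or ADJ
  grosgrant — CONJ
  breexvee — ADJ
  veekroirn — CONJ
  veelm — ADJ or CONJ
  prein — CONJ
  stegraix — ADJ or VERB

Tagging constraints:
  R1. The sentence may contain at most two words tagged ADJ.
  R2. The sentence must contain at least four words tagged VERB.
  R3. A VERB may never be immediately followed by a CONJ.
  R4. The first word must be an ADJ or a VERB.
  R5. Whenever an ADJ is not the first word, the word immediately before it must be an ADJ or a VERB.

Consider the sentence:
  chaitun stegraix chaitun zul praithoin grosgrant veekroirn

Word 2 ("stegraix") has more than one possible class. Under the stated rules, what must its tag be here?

VERB

Candidates per position — 1:chaitun {VERB,CONJ}; 2:stegraix {ADJ,VERB}; 3:chaitun {VERB,CONJ}; 4:zul {ADJ,VERB}; 5:praithoin {CONJ,ADJ}; 6:grosgrant {CONJ}; 7:veekroirn {CONJ}.
Position 1: CONJ is ruled out by rule 2; that leaves VERB.
Position 2: ADJ is ruled out by rule 2; that leaves VERB.
Position 3: CONJ is ruled out by rule 2; that leaves VERB.
Position 4: ADJ is ruled out by rule 2; that leaves VERB.
Position 5: CONJ is ruled out by rule 3; that leaves ADJ.
So the tagging must be: VERB VERB VERB VERB ADJ CONJ CONJ.
Checking: rule 1 satisfied; rule 2 satisfied; rule 3 satisfied; rule 4 satisfied; rule 5 satisfied.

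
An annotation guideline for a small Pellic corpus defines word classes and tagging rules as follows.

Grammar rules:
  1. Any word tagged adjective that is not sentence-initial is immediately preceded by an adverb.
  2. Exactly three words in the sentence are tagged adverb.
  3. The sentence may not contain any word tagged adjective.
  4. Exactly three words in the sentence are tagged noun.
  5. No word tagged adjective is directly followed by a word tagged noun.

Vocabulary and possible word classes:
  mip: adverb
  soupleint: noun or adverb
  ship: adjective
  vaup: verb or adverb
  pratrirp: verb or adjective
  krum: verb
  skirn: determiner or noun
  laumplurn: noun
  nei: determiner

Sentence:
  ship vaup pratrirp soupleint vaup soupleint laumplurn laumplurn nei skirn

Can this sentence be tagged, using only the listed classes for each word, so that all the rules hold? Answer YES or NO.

Candidates per position — 1:ship {adjective}; 2:vaup {verb,adverb}; 3:pratrirp {verb,adjective}; 4:soupleint {noun,adverb}; 5:vaup {verb,adverb}; 6:soupleint {noun,adverb}; 7:laumplurn {noun}; 8:laumplurn {noun}; 9:nei {determiner}; 10:skirn {determiner,noun}.
Rule 3 cannot be satisfied by any choice of tags from the lexicon.
So there is no consistent tagging.

NO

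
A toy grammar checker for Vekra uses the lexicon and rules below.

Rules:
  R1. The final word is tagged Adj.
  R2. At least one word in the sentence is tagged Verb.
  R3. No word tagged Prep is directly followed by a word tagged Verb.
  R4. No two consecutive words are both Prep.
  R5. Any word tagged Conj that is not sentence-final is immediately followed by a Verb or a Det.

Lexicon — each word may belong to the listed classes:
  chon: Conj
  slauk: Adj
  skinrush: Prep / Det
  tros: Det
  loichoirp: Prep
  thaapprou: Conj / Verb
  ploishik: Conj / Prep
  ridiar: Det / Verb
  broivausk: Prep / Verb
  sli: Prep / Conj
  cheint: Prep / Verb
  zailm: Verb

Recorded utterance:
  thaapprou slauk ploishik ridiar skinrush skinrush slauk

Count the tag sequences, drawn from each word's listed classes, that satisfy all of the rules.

Candidates per position — 1:thaapprou {Conj,Verb}; 2:slauk {Adj}; 3:ploishik {Conj,Prep}; 4:ridiar {Det,Verb}; 5:skinrush {Prep,Det}; 6:skinrush {Prep,Det}; 7:slauk {Adj}.
There are 32 candidate sequences in total.
Checking each against the rules leaves 9 sequences.
Count = 9.

9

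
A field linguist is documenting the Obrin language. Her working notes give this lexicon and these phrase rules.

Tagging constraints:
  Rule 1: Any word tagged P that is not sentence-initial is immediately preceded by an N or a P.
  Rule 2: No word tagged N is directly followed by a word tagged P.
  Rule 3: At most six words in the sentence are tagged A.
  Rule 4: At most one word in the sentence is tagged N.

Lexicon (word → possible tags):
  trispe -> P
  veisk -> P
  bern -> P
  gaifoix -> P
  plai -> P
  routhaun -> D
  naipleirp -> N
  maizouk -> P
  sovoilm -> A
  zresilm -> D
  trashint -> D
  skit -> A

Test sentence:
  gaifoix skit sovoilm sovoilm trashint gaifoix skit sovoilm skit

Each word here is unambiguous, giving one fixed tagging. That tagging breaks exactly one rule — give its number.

1

Fixed tagging: P A A A D P A A A.
Checking each rule: R1 fail, R2 pass, R3 pass, R4 pass.
Only rule 1 fails.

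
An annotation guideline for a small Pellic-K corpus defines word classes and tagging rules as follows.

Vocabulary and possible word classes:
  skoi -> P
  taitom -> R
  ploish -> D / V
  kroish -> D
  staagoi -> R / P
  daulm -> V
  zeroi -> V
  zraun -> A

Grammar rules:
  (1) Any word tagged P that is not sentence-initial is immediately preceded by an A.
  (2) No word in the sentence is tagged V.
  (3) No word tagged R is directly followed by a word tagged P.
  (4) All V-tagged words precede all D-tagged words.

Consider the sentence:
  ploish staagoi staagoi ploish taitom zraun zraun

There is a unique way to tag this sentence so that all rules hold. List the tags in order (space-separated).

D R R D R A A

Candidates per position — 1:ploish {D,V}; 2:staagoi {R,P}; 3:staagoi {R,P}; 4:ploish {D,V}; 5:taitom {R}; 6:zraun {A}; 7:zraun {A}.
Position 1: V is ruled out by rule 2; that leaves D.
Position 2: P is ruled out by rule 1; that leaves R.
Position 3: P is ruled out by rule 1; that leaves R.
Position 4: V is ruled out by rule 2; that leaves D.
That leaves exactly one tagging: D R R D R A A.
Verifying each rule — rule 1 holds; rule 2 holds; rule 3 holds; rule 4 holds.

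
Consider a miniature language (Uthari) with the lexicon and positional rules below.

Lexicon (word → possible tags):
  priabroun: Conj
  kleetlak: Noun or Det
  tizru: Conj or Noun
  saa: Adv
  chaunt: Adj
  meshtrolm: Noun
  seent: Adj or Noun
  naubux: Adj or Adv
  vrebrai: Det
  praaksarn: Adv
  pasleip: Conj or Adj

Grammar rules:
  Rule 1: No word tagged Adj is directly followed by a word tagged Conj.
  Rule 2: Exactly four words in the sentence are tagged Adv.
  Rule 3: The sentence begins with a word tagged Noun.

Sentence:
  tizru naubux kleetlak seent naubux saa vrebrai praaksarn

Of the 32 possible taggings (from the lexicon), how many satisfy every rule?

Candidates per position — 1:tizru {Conj,Noun}; 2:naubux {Adj,Adv}; 3:kleetlak {Noun,Det}; 4:seent {Adj,Noun}; 5:naubux {Adj,Adv}; 6:saa {Adv}; 7:vrebrai {Det}; 8:praaksarn {Adv}.
There are 32 candidate sequences in total.
The sequences that satisfy every rule: Noun Adv Noun Adj Adv Adv Det Adv; Noun Adv Noun Noun Adv Adv Det Adv; Noun Adv Det Adj Adv Adv Det Adv; Noun Adv Det Noun Adv Adv Det Adv.
Count = 4.

4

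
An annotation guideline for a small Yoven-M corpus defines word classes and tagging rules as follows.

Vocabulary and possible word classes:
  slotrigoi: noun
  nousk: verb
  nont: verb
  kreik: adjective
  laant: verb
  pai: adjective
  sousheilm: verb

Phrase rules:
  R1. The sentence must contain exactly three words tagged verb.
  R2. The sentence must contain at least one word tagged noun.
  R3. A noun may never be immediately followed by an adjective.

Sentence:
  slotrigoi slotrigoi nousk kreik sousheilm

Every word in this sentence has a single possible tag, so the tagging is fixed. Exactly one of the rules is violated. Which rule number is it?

1

Fixed tagging: noun noun verb adjective verb.
Checking each rule: R1 ✗, R2 ✓, R3 ✓.
Only rule 1 fails.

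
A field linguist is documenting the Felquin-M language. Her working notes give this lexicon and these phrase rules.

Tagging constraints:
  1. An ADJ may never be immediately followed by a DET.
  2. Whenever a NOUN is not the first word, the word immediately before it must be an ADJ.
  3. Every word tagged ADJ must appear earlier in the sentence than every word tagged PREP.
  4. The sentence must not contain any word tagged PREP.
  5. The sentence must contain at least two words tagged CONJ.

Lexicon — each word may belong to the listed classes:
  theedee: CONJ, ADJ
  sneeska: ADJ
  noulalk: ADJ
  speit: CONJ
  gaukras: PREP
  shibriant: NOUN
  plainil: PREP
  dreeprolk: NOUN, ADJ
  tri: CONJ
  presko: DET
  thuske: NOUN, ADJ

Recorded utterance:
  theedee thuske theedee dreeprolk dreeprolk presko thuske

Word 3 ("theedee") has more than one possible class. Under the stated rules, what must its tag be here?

CONJ

Candidates per position — 1:theedee {CONJ,ADJ}; 2:thuske {NOUN,ADJ}; 3:theedee {CONJ,ADJ}; 4:dreeprolk {NOUN,ADJ}; 5:dreeprolk {NOUN,ADJ}; 6:presko {DET}; 7:thuske {NOUN,ADJ}.
Word 1 cannot be ADJ — rule 5 would then fail for every completion. It is CONJ.
Word 2 cannot be NOUN — rule 2 would then fail for every completion. It is ADJ.
Word 3 cannot be ADJ — rule 5 would then fail for every completion. It is CONJ.
Word 4 cannot be NOUN — rule 2 would then fail for every completion. It is ADJ.
Word 5 cannot be ADJ — rule 1 would then fail for every completion. It is NOUN.
Word 7 cannot be NOUN — rule 2 would then fail for every completion. It is ADJ.
The unique satisfying tagging is: CONJ ADJ CONJ ADJ NOUN DET ADJ.
Rule-by-rule: rule 1 satisfied; rule 2 satisfied; rule 3 satisfied; rule 4 satisfied; rule 5 satisfied.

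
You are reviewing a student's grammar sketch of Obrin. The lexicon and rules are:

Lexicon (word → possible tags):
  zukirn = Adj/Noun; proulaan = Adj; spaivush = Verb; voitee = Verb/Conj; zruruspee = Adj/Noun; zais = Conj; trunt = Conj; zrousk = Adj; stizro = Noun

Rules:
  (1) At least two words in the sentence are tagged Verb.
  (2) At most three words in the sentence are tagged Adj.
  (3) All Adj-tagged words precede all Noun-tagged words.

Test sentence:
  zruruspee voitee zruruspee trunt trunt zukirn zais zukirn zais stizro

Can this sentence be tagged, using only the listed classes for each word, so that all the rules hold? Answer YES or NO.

Candidates per position — 1:zruruspee {Adj,Noun}; 2:voitee {Verb,Conj}; 3:zruruspee {Adj,Noun}; 4:trunt {Conj}; 5:trunt {Conj}; 6:zukirn {Adj,Noun}; 7:zais {Conj}; 8:zukirn {Adj,Noun}; 9:zais {Conj}; 10:stizro {Noun}.
Rule 1 cannot be satisfied by any choice of tags from the lexicon.
So there is no consistent tagging.

NO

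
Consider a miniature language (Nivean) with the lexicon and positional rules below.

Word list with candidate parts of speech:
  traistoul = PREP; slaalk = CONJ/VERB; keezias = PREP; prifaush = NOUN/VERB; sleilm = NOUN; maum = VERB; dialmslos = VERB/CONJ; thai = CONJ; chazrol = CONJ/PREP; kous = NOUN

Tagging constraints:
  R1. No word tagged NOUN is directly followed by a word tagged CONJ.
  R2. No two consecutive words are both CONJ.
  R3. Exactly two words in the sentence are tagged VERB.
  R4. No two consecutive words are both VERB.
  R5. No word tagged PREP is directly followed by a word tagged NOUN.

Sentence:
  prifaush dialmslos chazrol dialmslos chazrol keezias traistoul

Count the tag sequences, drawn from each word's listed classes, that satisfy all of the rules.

6

Candidates per position — 1:prifaush {NOUN,VERB}; 2:dialmslos {VERB,CONJ}; 3:chazrol {CONJ,PREP}; 4:dialmslos {VERB,CONJ}; 5:chazrol {CONJ,PREP}; 6:keezias {PREP}; 7:traistoul {PREP}.
There are 32 candidate sequences in total.
Checking each against the rules leaves 6 sequences.
Count = 6.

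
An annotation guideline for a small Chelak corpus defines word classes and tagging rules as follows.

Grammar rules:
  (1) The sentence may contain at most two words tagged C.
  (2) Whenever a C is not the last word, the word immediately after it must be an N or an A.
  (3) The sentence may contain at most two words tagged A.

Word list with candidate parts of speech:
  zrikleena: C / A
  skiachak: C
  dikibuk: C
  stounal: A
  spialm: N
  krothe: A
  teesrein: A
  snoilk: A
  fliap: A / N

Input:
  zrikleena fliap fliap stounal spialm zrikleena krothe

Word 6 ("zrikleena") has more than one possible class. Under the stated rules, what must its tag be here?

Candidates per position — 1:zrikleena {C,A}; 2:fliap {A,N}; 3:fliap {A,N}; 4:stounal {A}; 5:spialm {N}; 6:zrikleena {C,A}; 7:krothe {A}.
Position 1: tagging it A would leave rule 3 unsatisfiable, so it must be C.
Position 2: tagging it A would leave rule 3 unsatisfiable, so it must be N.
Position 3: tagging it A would leave rule 3 unsatisfiable, so it must be N.
Position 6: tagging it A would leave rule 3 unsatisfiable, so it must be C.
The unique satisfying tagging is: C N N A N C A.
Check: rule 1 holds; rule 2 holds; rule 3 holds.

C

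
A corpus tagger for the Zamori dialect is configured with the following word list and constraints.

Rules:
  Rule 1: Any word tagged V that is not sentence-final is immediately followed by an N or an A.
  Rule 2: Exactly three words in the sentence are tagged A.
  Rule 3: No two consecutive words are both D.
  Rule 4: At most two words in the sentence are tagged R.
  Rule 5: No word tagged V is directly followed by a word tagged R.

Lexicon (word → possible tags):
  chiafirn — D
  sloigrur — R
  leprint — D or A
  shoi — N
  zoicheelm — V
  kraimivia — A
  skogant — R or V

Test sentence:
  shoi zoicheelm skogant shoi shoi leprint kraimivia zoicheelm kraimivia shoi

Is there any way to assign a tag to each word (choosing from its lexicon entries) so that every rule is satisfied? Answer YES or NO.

Candidates per position — 1:shoi {N}; 2:zoicheelm {V}; 3:skogant {R,V}; 4:shoi {N}; 5:shoi {N}; 6:leprint {D,A}; 7:kraimivia {A}; 8:zoicheelm {V}; 9:kraimivia {A}; 10:shoi {N}.
Rule 1 cannot be satisfied by any choice of tags from the lexicon.
So there is no consistent tagging.

NO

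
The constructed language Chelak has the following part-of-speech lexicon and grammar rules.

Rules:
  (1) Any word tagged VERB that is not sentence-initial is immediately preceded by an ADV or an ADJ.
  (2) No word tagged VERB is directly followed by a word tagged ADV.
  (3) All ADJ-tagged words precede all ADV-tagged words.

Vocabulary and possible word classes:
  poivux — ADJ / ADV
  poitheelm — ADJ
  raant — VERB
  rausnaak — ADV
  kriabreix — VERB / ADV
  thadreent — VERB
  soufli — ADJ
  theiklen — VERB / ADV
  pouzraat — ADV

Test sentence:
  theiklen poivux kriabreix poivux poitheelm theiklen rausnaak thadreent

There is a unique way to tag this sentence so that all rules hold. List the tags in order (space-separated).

VERB ADJ VERB ADJ ADJ ADV ADV VERB

Candidates per position — 1:theiklen {VERB,ADV}; 2:poivux {ADJ,ADV}; 3:kriabreix {VERB,ADV}; 4:poivux {ADJ,ADV}; 5:poitheelm {ADJ}; 6:theiklen {VERB,ADV}; 7:rausnaak {ADV}; 8:thadreent {VERB}.
At position 1, choosing ADV makes rule 3 impossible to satisfy; hence VERB.
At position 2, choosing ADV makes rule 2 impossible to satisfy; hence ADJ.
At position 3, choosing ADV makes rule 3 impossible to satisfy; hence VERB.
At position 4, choosing ADV makes rule 2 impossible to satisfy; hence ADJ.
At position 6, choosing VERB makes rule 2 impossible to satisfy; hence ADV.
The only consistent sequence is: VERB ADJ VERB ADJ ADJ ADV ADV VERB.
Rule-by-rule: rule 1 ✓; rule 2 ✓; rule 3 ✓.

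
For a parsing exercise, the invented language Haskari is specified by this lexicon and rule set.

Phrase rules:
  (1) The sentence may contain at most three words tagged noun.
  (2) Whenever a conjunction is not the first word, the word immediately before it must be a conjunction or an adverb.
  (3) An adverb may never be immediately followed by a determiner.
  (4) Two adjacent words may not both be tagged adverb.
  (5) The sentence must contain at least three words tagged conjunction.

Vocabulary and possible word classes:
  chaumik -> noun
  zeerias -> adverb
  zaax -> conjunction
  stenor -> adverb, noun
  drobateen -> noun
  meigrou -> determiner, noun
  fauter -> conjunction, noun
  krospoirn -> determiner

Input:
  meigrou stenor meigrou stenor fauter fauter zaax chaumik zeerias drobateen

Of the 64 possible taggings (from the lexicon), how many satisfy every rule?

2

Candidates per position — 1:meigrou {determiner,noun}; 2:stenor {adverb,noun}; 3:meigrou {determiner,noun}; 4:stenor {adverb,noun}; 5:fauter {conjunction,noun}; 6:fauter {conjunction,noun}; 7:zaax {conjunction}; 8:chaumik {noun}; 9:zeerias {adverb}; 10:drobateen {noun}.
There are 64 candidate sequences in total.
The sequences that satisfy every rule: determiner adverb noun adverb conjunction conjunction conjunction noun adverb noun; determiner noun determiner adverb conjunction conjunction conjunction noun adverb noun.
Count = 2.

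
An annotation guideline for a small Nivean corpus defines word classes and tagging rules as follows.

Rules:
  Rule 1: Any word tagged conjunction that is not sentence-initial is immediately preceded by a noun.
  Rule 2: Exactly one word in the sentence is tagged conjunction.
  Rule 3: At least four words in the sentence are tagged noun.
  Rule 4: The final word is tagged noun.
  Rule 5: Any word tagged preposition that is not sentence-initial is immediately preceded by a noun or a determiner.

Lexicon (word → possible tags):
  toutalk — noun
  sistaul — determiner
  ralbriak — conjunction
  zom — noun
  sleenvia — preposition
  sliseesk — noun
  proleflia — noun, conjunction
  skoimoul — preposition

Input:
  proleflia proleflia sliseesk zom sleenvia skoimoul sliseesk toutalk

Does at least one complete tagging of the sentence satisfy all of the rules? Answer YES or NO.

NO

Candidates per position — 1:proleflia {noun,conjunction}; 2:proleflia {noun,conjunction}; 3:sliseesk {noun}; 4:zom {noun}; 5:sleenvia {preposition}; 6:skoimoul {preposition}; 7:sliseesk {noun}; 8:toutalk {noun}.
Rule 5 cannot be satisfied by any choice of tags from the lexicon.
So there is no consistent tagging.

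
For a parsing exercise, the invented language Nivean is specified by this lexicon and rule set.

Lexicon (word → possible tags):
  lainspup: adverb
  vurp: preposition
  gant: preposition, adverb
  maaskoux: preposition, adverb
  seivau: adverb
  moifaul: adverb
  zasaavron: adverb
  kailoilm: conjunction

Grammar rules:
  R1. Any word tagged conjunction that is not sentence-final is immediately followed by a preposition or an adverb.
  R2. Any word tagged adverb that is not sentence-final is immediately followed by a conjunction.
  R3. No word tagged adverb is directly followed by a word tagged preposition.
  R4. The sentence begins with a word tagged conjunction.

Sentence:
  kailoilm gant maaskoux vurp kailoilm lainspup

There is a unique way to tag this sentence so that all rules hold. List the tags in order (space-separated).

Candidates per position — 1:kailoilm {conjunction}; 2:gant {preposition,adverb}; 3:maaskoux {preposition,adverb}; 4:vurp {preposition}; 5:kailoilm {conjunction}; 6:lainspup {adverb}.
At position 2, choosing adverb makes rule 2 impossible to satisfy; hence preposition.
At position 3, choosing adverb makes rule 2 impossible to satisfy; hence preposition.
So the tagging must be: conjunction preposition preposition preposition conjunction adverb.
Check: rule 1 ✓; rule 2 ✓; rule 3 ✓; rule 4 ✓.

conjunction preposition preposition preposition conjunction adverb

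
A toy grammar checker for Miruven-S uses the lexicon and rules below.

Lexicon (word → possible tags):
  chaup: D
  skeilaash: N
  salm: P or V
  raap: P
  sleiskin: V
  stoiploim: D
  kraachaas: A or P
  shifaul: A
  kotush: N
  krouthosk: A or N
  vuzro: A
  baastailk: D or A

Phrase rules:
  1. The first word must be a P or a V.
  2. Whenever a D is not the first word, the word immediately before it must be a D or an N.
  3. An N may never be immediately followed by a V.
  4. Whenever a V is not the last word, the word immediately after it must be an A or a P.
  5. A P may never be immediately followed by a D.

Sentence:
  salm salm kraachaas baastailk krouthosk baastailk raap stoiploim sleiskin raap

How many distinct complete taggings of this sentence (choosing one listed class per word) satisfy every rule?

0

Candidates per position — 1:salm {P,V}; 2:salm {P,V}; 3:kraachaas {A,P}; 4:baastailk {D,A}; 5:krouthosk {A,N}; 6:baastailk {D,A}; 7:raap {P}; 8:stoiploim {D}; 9:sleiskin {V}; 10:raap {P}.
There are 64 candidate sequences in total.
Rule 2 cannot be satisfied by any choice of tags from the lexicon.
So there is no consistent tagging.
Count = 0.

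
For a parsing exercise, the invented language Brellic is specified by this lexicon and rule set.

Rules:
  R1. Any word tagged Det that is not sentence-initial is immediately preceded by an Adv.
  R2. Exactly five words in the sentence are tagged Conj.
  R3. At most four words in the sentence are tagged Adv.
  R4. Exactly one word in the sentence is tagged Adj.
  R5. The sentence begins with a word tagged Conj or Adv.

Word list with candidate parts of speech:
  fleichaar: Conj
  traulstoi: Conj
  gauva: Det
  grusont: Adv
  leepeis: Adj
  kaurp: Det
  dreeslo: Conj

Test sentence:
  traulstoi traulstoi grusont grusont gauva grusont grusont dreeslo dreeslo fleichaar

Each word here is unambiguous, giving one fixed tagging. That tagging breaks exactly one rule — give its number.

4

Fixed tagging: Conj Conj Adv Adv Det Adv Adv Conj Conj Conj.
Checking each rule: R1 holds, R2 holds, R3 holds, R4 violated, R5 holds.
Only rule 4 fails.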